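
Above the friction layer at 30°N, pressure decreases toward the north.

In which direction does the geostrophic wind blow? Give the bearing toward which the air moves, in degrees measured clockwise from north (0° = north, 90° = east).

The pressure-gradient force points toward the north (bearing 000°).
Geostrophic balance: in the Northern Hemisphere the Coriolis force deflects motion to the right, so the geostrophic wind blows 90° to the right of the pressure-gradient force (low pressure on the left).
Rotating 000° by 90° clockwise gives 090° — the wind blows toward the east.

090°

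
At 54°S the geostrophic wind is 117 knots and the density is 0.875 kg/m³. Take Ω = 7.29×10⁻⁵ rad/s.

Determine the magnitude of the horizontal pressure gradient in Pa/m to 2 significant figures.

Coriolis parameter at 54°S:
f = 2Ω sin φ = 2 × 7.29×10⁻⁵ × sin 54° = 1.18×10⁻⁴ s⁻¹
Wind speed in SI: 117 knots = 60.2 m/s
Geostrophic balance rearranged: |∂P/∂n| = f ρ V_g
|∂P/∂n| = 1.18×10⁻⁴ × 0.875 × 60.2 = 6.21×10⁻³ Pa/m

6.2×10⁻³ Pa/m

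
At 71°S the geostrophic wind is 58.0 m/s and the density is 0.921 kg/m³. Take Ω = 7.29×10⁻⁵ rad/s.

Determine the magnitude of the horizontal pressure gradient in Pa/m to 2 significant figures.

7.4×10⁻³ Pa/m

Coriolis parameter at 71°S:
f = 2Ω sin φ = 2 × 7.29×10⁻⁵ × sin 71° = 1.38×10⁻⁴ s⁻¹
Geostrophic balance rearranged: |∂P/∂n| = f ρ V_g
|∂P/∂n| = 1.38×10⁻⁴ × 0.921 × 58.0 = 7.36×10⁻³ Pa/m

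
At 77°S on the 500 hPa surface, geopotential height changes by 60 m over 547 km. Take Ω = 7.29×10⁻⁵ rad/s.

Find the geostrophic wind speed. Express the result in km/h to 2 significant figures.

Coriolis parameter at 77°S:
f = 2Ω sin φ = 2 × 7.29×10⁻⁵ × sin 77° = 1.42×10⁻⁴ s⁻¹
Height gradient: |∂Z/∂n| = 60 m / 547000 m = 1.10×10⁻⁴
On a pressure surface, geostrophic balance gives V_g = (g/f)|∂Z/∂n|:
V_g = 9.81 × 1.10×10⁻⁴ / 1.42×10⁻⁴ = 7.57 m/s
Converting: 7.57 m/s × 3.6 = 27 km/h

27 km/h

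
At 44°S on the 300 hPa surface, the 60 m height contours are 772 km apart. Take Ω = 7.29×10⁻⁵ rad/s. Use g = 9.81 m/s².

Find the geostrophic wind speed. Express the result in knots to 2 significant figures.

Coriolis parameter at 44°S:
f = 2Ω sin φ = 2 × 7.29×10⁻⁵ × sin 44° = 1.01×10⁻⁴ s⁻¹
Height gradient: |∂Z/∂n| = 60 m / 772000 m = 7.77×10⁻⁵
On a pressure surface, geostrophic balance gives V_g = (g/f)|∂Z/∂n|:
V_g = 9.81 × 7.77×10⁻⁵ / 1.01×10⁻⁴ = 7.53 m/s
Converting: 7.53 m/s × 1.944 = 15 knots

15 knots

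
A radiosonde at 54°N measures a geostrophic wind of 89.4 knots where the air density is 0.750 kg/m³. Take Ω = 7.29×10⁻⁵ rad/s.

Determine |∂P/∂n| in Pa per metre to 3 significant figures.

4.07×10⁻³ Pa/m

Coriolis parameter at 54°N:
f = 2Ω sin φ = 2 × 7.29×10⁻⁵ × sin 54° = 1.18×10⁻⁴ s⁻¹
Wind speed in SI: 89.4 knots = 46.0 m/s
Geostrophic balance rearranged: |∂P/∂n| = f ρ V_g
|∂P/∂n| = 1.18×10⁻⁴ × 0.750 × 46.0 = 4.07×10⁻³ Pa/m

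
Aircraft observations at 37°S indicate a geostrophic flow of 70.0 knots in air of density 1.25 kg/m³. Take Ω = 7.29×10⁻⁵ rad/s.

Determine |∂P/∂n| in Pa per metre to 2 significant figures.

3.9×10⁻³ Pa/m

Coriolis parameter at 37°S:
f = 2Ω sin φ = 2 × 7.29×10⁻⁵ × sin 37° = 8.77×10⁻⁵ s⁻¹
Wind speed in SI: 70.0 knots = 36.0 m/s
Geostrophic balance rearranged: |∂P/∂n| = f ρ V_g
|∂P/∂n| = 8.77×10⁻⁵ × 1.25 × 36.0 = 3.95×10⁻³ Pa/m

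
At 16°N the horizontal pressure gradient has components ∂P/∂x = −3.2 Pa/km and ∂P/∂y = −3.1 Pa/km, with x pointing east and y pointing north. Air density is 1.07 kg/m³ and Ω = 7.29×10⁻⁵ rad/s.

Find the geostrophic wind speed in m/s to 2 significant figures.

Coriolis parameter at 16°N:
f = 2Ω sin φ = 2 × 7.29×10⁻⁵ × sin 16° = 4.02×10⁻⁵ s⁻¹
Component geostrophic relations (x east, y north):
u_g = −(1/(fρ)) ∂P/∂y,  v_g = (1/(fρ)) ∂P/∂x
u_g = −(−3.1×10⁻³)/(4.02×10⁻⁵ × 1.07) = 72.1 m/s;  v_g = (−3.2×10⁻³)/(4.02×10⁻⁵ × 1.07) = −74.4 m/s
|V_g| = √(u_g² + v_g²) = 104 m/s

100 m/s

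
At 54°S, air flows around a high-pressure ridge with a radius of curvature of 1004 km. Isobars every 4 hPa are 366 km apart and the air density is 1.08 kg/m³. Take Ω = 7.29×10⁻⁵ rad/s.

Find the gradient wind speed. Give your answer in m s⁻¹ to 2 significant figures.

9.3 m s⁻¹

Coriolis parameter at 54°S:
f = 2Ω sin φ = 2 × 7.29×10⁻⁵ × sin 54° = 1.18×10⁻⁴ s⁻¹
Pressure gradient: |∂P/∂n| = 400 Pa / 366000 m = 1.09×10⁻³ Pa/m
Geostrophic speed: V_g = |∂P/∂n|/(fρ) = 1.09×10⁻³/(1.18×10⁻⁴ × 1.08) = 8.58 m/s
Around a high, pressure-gradient force acts outward with centrifugal, so Coriolis balances both:
fV = (1/ρ)|∂P/∂n| + V²/R  →  V² − fR·V + fR·V_g = 0
With fR = 1.18×10⁻⁴ × 1004×10³ m = 118 m/s:
V = [fR − √((fR)² − 4 fR V_g)]/2 = [118 − √(118² − 4×118×8.58)]/2 = 9.31 m/s
Supergeostrophic (V > V_g = 8.58 m/s), as expected around a high.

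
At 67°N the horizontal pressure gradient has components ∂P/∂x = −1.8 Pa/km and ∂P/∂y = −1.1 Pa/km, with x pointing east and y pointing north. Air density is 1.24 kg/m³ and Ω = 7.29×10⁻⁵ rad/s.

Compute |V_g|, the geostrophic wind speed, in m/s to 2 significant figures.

13 m/s

Coriolis parameter at 67°N:
f = 2Ω sin φ = 2 × 7.29×10⁻⁵ × sin 67° = 1.34×10⁻⁴ s⁻¹
Component geostrophic relations (x east, y north):
u_g = −(1/(fρ)) ∂P/∂y,  v_g = (1/(fρ)) ∂P/∂x
u_g = −(−1.1×10⁻³)/(1.34×10⁻⁴ × 1.24) = 6.61 m/s;  v_g = (−1.8×10⁻³)/(1.34×10⁻⁴ × 1.24) = −10.8 m/s
|V_g| = √(u_g² + v_g²) = 12.7 m/s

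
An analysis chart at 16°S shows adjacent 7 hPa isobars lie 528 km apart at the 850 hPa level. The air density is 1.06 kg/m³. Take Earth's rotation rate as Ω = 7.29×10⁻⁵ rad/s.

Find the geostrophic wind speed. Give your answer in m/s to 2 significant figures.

31 m/s

Coriolis parameter at 16°S:
f = 2Ω sin φ = 2 × 7.29×10⁻⁵ × sin 16° = 4.02×10⁻⁵ s⁻¹
Pressure gradient: |∂P/∂n| = 700 Pa / 528000 m = 1.33×10⁻³ Pa/m
Geostrophic balance (pressure-gradient force = Coriolis force):
V_g = (1/(fρ)) |∂P/∂n| = 1.33×10⁻³ / (4.02×10⁻⁵ × 1.06) = 31.1 m/s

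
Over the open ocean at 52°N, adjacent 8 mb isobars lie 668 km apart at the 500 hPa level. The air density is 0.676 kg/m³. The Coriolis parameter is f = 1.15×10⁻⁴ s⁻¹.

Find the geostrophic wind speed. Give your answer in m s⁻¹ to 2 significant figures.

Pressure gradient: |∂P/∂n| = 800 Pa / 668000 m = 1.20×10⁻³ Pa/m
Geostrophic balance (pressure-gradient force = Coriolis force):
V_g = (1/(fρ)) |∂P/∂n| = 1.20×10⁻³ / (1.15×10⁻⁴ × 0.676) = 15.4 m/s

15 m s⁻¹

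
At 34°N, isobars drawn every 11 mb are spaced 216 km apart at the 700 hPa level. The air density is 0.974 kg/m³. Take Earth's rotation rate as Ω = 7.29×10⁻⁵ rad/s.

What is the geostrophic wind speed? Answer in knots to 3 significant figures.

125 knots

Coriolis parameter at 34°N:
f = 2Ω sin φ = 2 × 7.29×10⁻⁵ × sin 34° = 8.15×10⁻⁵ s⁻¹
Pressure gradient: |∂P/∂n| = 1100 Pa / 216000 m = 5.09×10⁻³ Pa/m
Geostrophic balance (pressure-gradient force = Coriolis force):
V_g = (1/(fρ)) |∂P/∂n| = 5.09×10⁻³ / (8.15×10⁻⁵ × 0.974) = 64.1 m/s
Converting: 64.1 m/s × 1.944 = 125 knots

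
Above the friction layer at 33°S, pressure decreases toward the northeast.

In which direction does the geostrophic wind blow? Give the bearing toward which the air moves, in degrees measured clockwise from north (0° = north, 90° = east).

The pressure-gradient force points toward the northeast (bearing 045°).
Geostrophic balance: in the Southern Hemisphere the Coriolis force deflects motion to the left, so the geostrophic wind blows 90° to the left of the pressure-gradient force (low pressure on the right).
Rotating 045° by 90° counterclockwise gives 315° — the wind blows toward the northwest.

315°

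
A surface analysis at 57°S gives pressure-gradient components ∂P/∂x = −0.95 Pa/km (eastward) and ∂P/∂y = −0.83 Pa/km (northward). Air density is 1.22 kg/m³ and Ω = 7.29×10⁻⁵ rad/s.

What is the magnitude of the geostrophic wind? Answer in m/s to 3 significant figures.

8.46 m/s

Coriolis parameter at 57°S:
f = 2Ω sin φ = 2 × 7.29×10⁻⁵ × sin 57° = 1.22×10⁻⁴ s⁻¹
In the Southern Hemisphere f is negative: f = −1.22×10⁻⁴ s⁻¹.
Component geostrophic relations (x east, y north):
u_g = −(1/(fρ)) ∂P/∂y,  v_g = (1/(fρ)) ∂P/∂x
u_g = −(−0.83×10⁻³)/(−1.22×10⁻⁴ × 1.22) = −5.56 m/s;  v_g = (−0.95×10⁻³)/(−1.22×10⁻⁴ × 1.22) = 6.37 m/s
|V_g| = √(u_g² + v_g²) = 8.46 m/s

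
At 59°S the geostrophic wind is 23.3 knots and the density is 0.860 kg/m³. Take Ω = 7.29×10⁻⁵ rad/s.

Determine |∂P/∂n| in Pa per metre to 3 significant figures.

1.29×10⁻³ Pa/m

Coriolis parameter at 59°S:
f = 2Ω sin φ = 2 × 7.29×10⁻⁵ × sin 59° = 1.25×10⁻⁴ s⁻¹
Wind speed in SI: 23.3 knots = 12.0 m/s
Geostrophic balance rearranged: |∂P/∂n| = f ρ V_g
|∂P/∂n| = 1.25×10⁻⁴ × 0.860 × 12.0 = 1.29×10⁻³ Pa/m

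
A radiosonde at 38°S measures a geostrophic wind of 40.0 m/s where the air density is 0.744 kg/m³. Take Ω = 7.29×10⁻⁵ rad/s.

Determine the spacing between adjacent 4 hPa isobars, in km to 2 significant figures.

Coriolis parameter at 38°S:
f = 2Ω sin φ = 2 × 7.29×10⁻⁵ × sin 38° = 8.98×10⁻⁵ s⁻¹
Geostrophic balance rearranged: |∂P/∂n| = f ρ V_g
|∂P/∂n| = 8.98×10⁻⁵ × 0.744 × 40.0 = 2.67×10⁻³ Pa/m
Isobar spacing: Δn = ΔP/|∂P/∂n| = 400 Pa / 2.67×10⁻³ Pa/m = 149736 m ≈ 150 km

150 km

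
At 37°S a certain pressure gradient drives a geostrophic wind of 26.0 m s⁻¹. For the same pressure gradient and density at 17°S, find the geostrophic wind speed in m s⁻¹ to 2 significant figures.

With the same pressure gradient and density, V_g ∝ 1/f ∝ 1/sin φ.
V₂ = V₁ · sin φ₁ / sin φ₂ = 26.0 × sin 37° / sin 17°
V₂ = 26.0 × 0.6018/0.2924 = 54 m s⁻¹

54 m s⁻¹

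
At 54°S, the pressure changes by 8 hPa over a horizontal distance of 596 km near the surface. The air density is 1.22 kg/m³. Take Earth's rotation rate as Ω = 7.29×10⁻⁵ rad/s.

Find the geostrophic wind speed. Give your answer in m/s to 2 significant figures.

Coriolis parameter at 54°S:
f = 2Ω sin φ = 2 × 7.29×10⁻⁵ × sin 54° = 1.18×10⁻⁴ s⁻¹
Pressure gradient: |∂P/∂n| = 800 Pa / 596000 m = 1.34×10⁻³ Pa/m
Geostrophic balance (pressure-gradient force = Coriolis force):
V_g = (1/(fρ)) |∂P/∂n| = 1.34×10⁻³ / (1.18×10⁻⁴ × 1.22) = 9.33 m/s

9.3 m/s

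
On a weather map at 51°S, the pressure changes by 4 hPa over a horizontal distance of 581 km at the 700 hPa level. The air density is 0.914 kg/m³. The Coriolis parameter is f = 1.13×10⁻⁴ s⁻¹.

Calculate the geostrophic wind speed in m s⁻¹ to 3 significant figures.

Pressure gradient: |∂P/∂n| = 400 Pa / 581000 m = 6.88×10⁻⁴ Pa/m
Geostrophic balance (pressure-gradient force = Coriolis force):
V_g = (1/(fρ)) |∂P/∂n| = 6.88×10⁻⁴ / (1.13×10⁻⁴ × 0.914) = 6.67 m/s

6.67 m s⁻¹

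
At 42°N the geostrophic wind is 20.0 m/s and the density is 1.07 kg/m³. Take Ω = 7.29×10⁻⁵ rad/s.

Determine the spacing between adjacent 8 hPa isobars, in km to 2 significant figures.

380 km

Coriolis parameter at 42°N:
f = 2Ω sin φ = 2 × 7.29×10⁻⁵ × sin 42° = 9.76×10⁻⁵ s⁻¹
Geostrophic balance rearranged: |∂P/∂n| = f ρ V_g
|∂P/∂n| = 9.76×10⁻⁵ × 1.07 × 20.0 = 2.09×10⁻³ Pa/m
Isobar spacing: Δn = ΔP/|∂P/∂n| = 800 Pa / 2.09×10⁻³ Pa/m = 383184 m ≈ 380 km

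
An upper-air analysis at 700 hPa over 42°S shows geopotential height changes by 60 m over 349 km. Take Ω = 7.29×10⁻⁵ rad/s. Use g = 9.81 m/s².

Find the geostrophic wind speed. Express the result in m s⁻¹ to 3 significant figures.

17.3 m s⁻¹

Coriolis parameter at 42°S:
f = 2Ω sin φ = 2 × 7.29×10⁻⁵ × sin 42° = 9.76×10⁻⁵ s⁻¹
Height gradient: |∂Z/∂n| = 60 m / 349000 m = 1.72×10⁻⁴
On a pressure surface, geostrophic balance gives V_g = (g/f)|∂Z/∂n|:
V_g = 9.81 × 1.72×10⁻⁴ / 9.76×10⁻⁵ = 17.3 m/s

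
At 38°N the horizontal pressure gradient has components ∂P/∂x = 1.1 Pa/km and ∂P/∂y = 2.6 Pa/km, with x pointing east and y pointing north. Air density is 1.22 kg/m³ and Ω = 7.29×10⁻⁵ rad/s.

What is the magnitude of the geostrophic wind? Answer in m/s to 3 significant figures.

25.8 m/s

Coriolis parameter at 38°N:
f = 2Ω sin φ = 2 × 7.29×10⁻⁵ × sin 38° = 8.98×10⁻⁵ s⁻¹
Component geostrophic relations (x east, y north):
u_g = −(1/(fρ)) ∂P/∂y,  v_g = (1/(fρ)) ∂P/∂x
u_g = −(2.6×10⁻³)/(8.98×10⁻⁵ × 1.22) = −23.7 m/s;  v_g = (1.1×10⁻³)/(8.98×10⁻⁵ × 1.22) = 10.0 m/s
|V_g| = √(u_g² + v_g²) = 25.8 m/s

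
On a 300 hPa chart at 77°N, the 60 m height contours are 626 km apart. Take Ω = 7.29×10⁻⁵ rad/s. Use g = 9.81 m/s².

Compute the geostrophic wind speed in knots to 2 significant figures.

Coriolis parameter at 77°N:
f = 2Ω sin φ = 2 × 7.29×10⁻⁵ × sin 77° = 1.42×10⁻⁴ s⁻¹
Height gradient: |∂Z/∂n| = 60 m / 626000 m = 9.58×10⁻⁵
On a pressure surface, geostrophic balance gives V_g = (g/f)|∂Z/∂n|:
V_g = 9.81 × 9.58×10⁻⁵ / 1.42×10⁻⁴ = 6.62 m/s
Converting: 6.62 m/s × 1.944 = 13 knots

13 knots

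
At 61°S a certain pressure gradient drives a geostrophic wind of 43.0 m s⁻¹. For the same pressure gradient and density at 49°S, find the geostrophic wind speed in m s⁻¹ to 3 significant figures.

49.8 m s⁻¹

With the same pressure gradient and density, V_g ∝ 1/f ∝ 1/sin φ.
V₂ = V₁ · sin φ₁ / sin φ₂ = 43.0 × sin 61° / sin 49°
V₂ = 43.0 × 0.8746/0.7547 = 49.8 m s⁻¹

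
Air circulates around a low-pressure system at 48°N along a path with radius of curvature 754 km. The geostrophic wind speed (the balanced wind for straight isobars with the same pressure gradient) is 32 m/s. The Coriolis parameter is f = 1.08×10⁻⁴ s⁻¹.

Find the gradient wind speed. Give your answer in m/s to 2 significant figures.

25 m/s

Around a low, centrifugal force acts outward with Coriolis, so pressure-gradient force balances both:
(1/ρ)|∂P/∂n| = fV + V²/R  →  V² + fR·V − fR·V_g = 0
With fR = 1.08×10⁻⁴ × 754×10³ m = 81.4 m/s:
V = [−fR + √((fR)² + 4 fR V_g)]/2 = [−81.4 + √(81.4² + 4×81.4×32)]/2 = 24.6 m/s
Subgeostrophic (V < V_g = 32 m/s), as expected around a low.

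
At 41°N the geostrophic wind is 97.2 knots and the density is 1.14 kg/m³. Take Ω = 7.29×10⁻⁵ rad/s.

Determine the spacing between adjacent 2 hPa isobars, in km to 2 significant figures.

37 km

Coriolis parameter at 41°N:
f = 2Ω sin φ = 2 × 7.29×10⁻⁵ × sin 41° = 9.57×10⁻⁵ s⁻¹
Wind speed in SI: 97.2 knots = 50.0 m/s
Geostrophic balance rearranged: |∂P/∂n| = f ρ V_g
|∂P/∂n| = 9.57×10⁻⁵ × 1.14 × 50.0 = 5.45×10⁻³ Pa/m
Isobar spacing: Δn = ΔP/|∂P/∂n| = 200 Pa / 5.45×10⁻³ Pa/m = 36679 m ≈ 37 km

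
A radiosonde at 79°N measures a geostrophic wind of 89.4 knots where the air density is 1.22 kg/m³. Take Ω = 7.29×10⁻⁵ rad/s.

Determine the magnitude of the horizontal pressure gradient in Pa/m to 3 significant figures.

Coriolis parameter at 79°N:
f = 2Ω sin φ = 2 × 7.29×10⁻⁵ × sin 79° = 1.43×10⁻⁴ s⁻¹
Wind speed in SI: 89.4 knots = 46.0 m/s
Geostrophic balance rearranged: |∂P/∂n| = f ρ V_g
|∂P/∂n| = 1.43×10⁻⁴ × 1.22 × 46.0 = 8.03×10⁻³ Pa/m

8.03×10⁻³ Pa/m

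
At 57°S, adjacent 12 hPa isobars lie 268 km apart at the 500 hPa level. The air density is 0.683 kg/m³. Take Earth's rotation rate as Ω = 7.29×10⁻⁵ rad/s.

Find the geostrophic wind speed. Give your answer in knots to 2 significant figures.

Coriolis parameter at 57°S:
f = 2Ω sin φ = 2 × 7.29×10⁻⁵ × sin 57° = 1.22×10⁻⁴ s⁻¹
Pressure gradient: |∂P/∂n| = 1200 Pa / 268000 m = 4.48×10⁻³ Pa/m
Geostrophic balance (pressure-gradient force = Coriolis force):
V_g = (1/(fρ)) |∂P/∂n| = 4.48×10⁻³ / (1.22×10⁻⁴ × 0.683) = 53.6 m/s
Converting: 53.6 m/s × 1.944 = 100 knots

100 knots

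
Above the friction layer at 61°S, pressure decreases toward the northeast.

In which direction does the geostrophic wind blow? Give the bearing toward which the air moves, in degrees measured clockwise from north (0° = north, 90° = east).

315°

The pressure-gradient force points toward the northeast (bearing 045°).
Geostrophic balance: in the Southern Hemisphere the Coriolis force deflects motion to the left, so the geostrophic wind blows 90° to the left of the pressure-gradient force (low pressure on the right).
Rotating 045° by 90° counterclockwise gives 315° — the wind blows toward the northwest.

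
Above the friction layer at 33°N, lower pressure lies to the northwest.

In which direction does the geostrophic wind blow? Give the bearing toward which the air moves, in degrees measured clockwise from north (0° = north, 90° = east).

045°

The pressure-gradient force points toward the northwest (bearing 315°).
Geostrophic balance: in the Northern Hemisphere the Coriolis force deflects motion to the right, so the geostrophic wind blows 90° to the right of the pressure-gradient force (low pressure on the left).
Rotating 315° by 90° clockwise gives 045° — the wind blows toward the northeast.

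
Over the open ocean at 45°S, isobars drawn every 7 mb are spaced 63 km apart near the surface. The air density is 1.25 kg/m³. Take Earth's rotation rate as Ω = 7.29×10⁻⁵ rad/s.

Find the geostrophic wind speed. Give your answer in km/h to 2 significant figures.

Coriolis parameter at 45°S:
f = 2Ω sin φ = 2 × 7.29×10⁻⁵ × sin 45° = 1.03×10⁻⁴ s⁻¹
Pressure gradient: |∂P/∂n| = 700 Pa / 63000 m = 1.11×10⁻² Pa/m
Geostrophic balance (pressure-gradient force = Coriolis force):
V_g = (1/(fρ)) |∂P/∂n| = 1.11×10⁻² / (1.03×10⁻⁴ × 1.25) = 86.2 m/s
Converting: 86.2 m/s × 3.6 = 310 km/h

310 km/h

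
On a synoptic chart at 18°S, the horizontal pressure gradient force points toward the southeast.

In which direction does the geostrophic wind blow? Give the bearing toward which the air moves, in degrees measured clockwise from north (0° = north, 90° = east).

The pressure-gradient force points toward the southeast (bearing 135°).
Geostrophic balance: in the Southern Hemisphere the Coriolis force deflects motion to the left, so the geostrophic wind blows 90° to the left of the pressure-gradient force (low pressure on the right).
Rotating 135° by 90° counterclockwise gives 045° — the wind blows toward the northeast.

045°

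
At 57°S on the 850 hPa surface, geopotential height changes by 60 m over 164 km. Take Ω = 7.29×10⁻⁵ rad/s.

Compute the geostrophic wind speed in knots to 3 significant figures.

Coriolis parameter at 57°S:
f = 2Ω sin φ = 2 × 7.29×10⁻⁵ × sin 57° = 1.22×10⁻⁴ s⁻¹
Height gradient: |∂Z/∂n| = 60 m / 164000 m = 3.66×10⁻⁴
On a pressure surface, geostrophic balance gives V_g = (g/f)|∂Z/∂n|:
V_g = 9.81 × 3.66×10⁻⁴ / 1.22×10⁻⁴ = 29.4 m/s
Converting: 29.4 m/s × 1.944 = 57.1 knots

57.1 knots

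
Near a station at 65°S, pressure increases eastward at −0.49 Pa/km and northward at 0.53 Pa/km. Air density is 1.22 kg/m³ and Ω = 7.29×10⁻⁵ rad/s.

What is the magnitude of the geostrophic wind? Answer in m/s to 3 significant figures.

4.48 m/s

Coriolis parameter at 65°S:
f = 2Ω sin φ = 2 × 7.29×10⁻⁵ × sin 65° = 1.32×10⁻⁴ s⁻¹
In the Southern Hemisphere f is negative: f = −1.32×10⁻⁴ s⁻¹.
Component geostrophic relations (x east, y north):
u_g = −(1/(fρ)) ∂P/∂y,  v_g = (1/(fρ)) ∂P/∂x
u_g = −(0.53×10⁻³)/(−1.32×10⁻⁴ × 1.22) = 3.29 m/s;  v_g = (−0.49×10⁻³)/(−1.32×10⁻⁴ × 1.22) = 3.04 m/s
|V_g| = √(u_g² + v_g²) = 4.48 m/s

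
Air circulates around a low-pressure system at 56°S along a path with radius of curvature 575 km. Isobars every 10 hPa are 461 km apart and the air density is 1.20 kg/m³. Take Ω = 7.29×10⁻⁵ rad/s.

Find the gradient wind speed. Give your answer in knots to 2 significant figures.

25 knots

Coriolis parameter at 56°S:
f = 2Ω sin φ = 2 × 7.29×10⁻⁵ × sin 56° = 1.21×10⁻⁴ s⁻¹
Pressure gradient: |∂P/∂n| = 1000 Pa / 461000 m = 2.17×10⁻³ Pa/m
Geostrophic speed: V_g = |∂P/∂n|/(fρ) = 2.17×10⁻³/(1.21×10⁻⁴ × 1.20) = 15.0 m/s
Around a low, centrifugal force acts outward with Coriolis, so pressure-gradient force balances both:
(1/ρ)|∂P/∂n| = fV + V²/R  →  V² + fR·V − fR·V_g = 0
With fR = 1.21×10⁻⁴ × 575×10³ m = 69.5 m/s:
V = [−fR + √((fR)² + 4 fR V_g)]/2 = [−69.5 + √(69.5² + 4×69.5×15)]/2 = 12.7 m/s
Subgeostrophic (V < V_g = 15 m/s), as expected around a low.
Converting: 12.7 m/s × 1.944 = 25 knots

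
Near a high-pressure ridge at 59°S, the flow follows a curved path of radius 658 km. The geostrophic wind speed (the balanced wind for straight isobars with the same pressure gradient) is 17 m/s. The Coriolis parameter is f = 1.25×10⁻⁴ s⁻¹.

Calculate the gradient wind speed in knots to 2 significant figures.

47 knots

Around a high, pressure-gradient force acts outward with centrifugal, so Coriolis balances both:
fV = (1/ρ)|∂P/∂n| + V²/R  →  V² − fR·V + fR·V_g = 0
With fR = 1.25×10⁻⁴ × 658×10³ m = 82.2 m/s:
V = [fR − √((fR)² − 4 fR V_g)]/2 = [82.2 − √(82.2² − 4×82.2×17)]/2 = 24 m/s
Supergeostrophic (V > V_g = 17 m/s), as expected around a high.
Converting: 24 m/s × 1.944 = 47 knots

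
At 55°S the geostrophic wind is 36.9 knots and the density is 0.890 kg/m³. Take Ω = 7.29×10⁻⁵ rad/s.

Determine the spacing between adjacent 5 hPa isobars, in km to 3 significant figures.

248 km

Coriolis parameter at 55°S:
f = 2Ω sin φ = 2 × 7.29×10⁻⁵ × sin 55° = 1.19×10⁻⁴ s⁻¹
Wind speed in SI: 36.9 knots = 19.0 m/s
Geostrophic balance rearranged: |∂P/∂n| = f ρ V_g
|∂P/∂n| = 1.19×10⁻⁴ × 0.890 × 19.0 = 2.02×10⁻³ Pa/m
Isobar spacing: Δn = ΔP/|∂P/∂n| = 500 Pa / 2.02×10⁻³ Pa/m = 247796 m ≈ 248 km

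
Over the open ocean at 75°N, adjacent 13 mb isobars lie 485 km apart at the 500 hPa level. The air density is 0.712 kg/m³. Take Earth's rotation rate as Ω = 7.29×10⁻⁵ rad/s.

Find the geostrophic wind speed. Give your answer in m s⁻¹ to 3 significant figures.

26.7 m s⁻¹

Coriolis parameter at 75°N:
f = 2Ω sin φ = 2 × 7.29×10⁻⁵ × sin 75° = 1.41×10⁻⁴ s⁻¹
Pressure gradient: |∂P/∂n| = 1300 Pa / 485000 m = 2.68×10⁻³ Pa/m
Geostrophic balance (pressure-gradient force = Coriolis force):
V_g = (1/(fρ)) |∂P/∂n| = 2.68×10⁻³ / (1.41×10⁻⁴ × 0.712) = 26.7 m/s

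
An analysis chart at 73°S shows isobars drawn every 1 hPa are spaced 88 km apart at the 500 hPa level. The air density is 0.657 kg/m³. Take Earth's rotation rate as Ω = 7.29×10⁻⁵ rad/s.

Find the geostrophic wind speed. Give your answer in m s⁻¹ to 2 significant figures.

Coriolis parameter at 73°S:
f = 2Ω sin φ = 2 × 7.29×10⁻⁵ × sin 73° = 1.39×10⁻⁴ s⁻¹
Pressure gradient: |∂P/∂n| = 100 Pa / 88000 m = 1.14×10⁻³ Pa/m
Geostrophic balance (pressure-gradient force = Coriolis force):
V_g = (1/(fρ)) |∂P/∂n| = 1.14×10⁻³ / (1.39×10⁻⁴ × 0.657) = 12.4 m/s

12 m s⁻¹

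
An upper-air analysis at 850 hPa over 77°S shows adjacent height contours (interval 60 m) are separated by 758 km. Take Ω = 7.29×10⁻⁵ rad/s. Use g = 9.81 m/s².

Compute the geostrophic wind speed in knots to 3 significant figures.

10.6 knots

Coriolis parameter at 77°S:
f = 2Ω sin φ = 2 × 7.29×10⁻⁵ × sin 77° = 1.42×10⁻⁴ s⁻¹
Height gradient: |∂Z/∂n| = 60 m / 758000 m = 7.92×10⁻⁵
On a pressure surface, geostrophic balance gives V_g = (g/f)|∂Z/∂n|:
V_g = 9.81 × 7.92×10⁻⁵ / 1.42×10⁻⁴ = 5.47 m/s
Converting: 5.47 m/s × 1.944 = 10.6 knots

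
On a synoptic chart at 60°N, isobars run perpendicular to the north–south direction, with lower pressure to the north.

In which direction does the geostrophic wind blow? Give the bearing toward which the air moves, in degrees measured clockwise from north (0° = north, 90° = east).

090°

The pressure-gradient force points toward the north (bearing 000°).
Geostrophic balance: in the Northern Hemisphere the Coriolis force deflects motion to the right, so the geostrophic wind blows 90° to the right of the pressure-gradient force (low pressure on the left).
Rotating 000° by 90° clockwise gives 090° — the wind blows toward the east.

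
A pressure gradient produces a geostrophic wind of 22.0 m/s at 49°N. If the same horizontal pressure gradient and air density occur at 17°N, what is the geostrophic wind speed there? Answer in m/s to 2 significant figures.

With the same pressure gradient and density, V_g ∝ 1/f ∝ 1/sin φ.
V₂ = V₁ · sin φ₁ / sin φ₂ = 22.0 × sin 49° / sin 17°
V₂ = 22.0 × 0.7547/0.2924 = 57 m/s

57 m/s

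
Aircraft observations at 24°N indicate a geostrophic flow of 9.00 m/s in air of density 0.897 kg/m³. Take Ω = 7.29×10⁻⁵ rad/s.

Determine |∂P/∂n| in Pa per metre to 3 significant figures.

4.79×10⁻⁴ Pa/m

Coriolis parameter at 24°N:
f = 2Ω sin φ = 2 × 7.29×10⁻⁵ × sin 24° = 5.93×10⁻⁵ s⁻¹
Geostrophic balance rearranged: |∂P/∂n| = f ρ V_g
|∂P/∂n| = 5.93×10⁻⁵ × 0.897 × 9.00 = 4.79×10⁻⁴ Pa/m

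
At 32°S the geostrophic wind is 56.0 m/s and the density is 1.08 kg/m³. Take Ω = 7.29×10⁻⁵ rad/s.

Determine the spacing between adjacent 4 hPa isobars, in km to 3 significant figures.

Coriolis parameter at 32°S:
f = 2Ω sin φ = 2 × 7.29×10⁻⁵ × sin 32° = 7.73×10⁻⁵ s⁻¹
Geostrophic balance rearranged: |∂P/∂n| = f ρ V_g
|∂P/∂n| = 7.73×10⁻⁵ × 1.08 × 56.0 = 4.67×10⁻³ Pa/m
Isobar spacing: Δn = ΔP/|∂P/∂n| = 400 Pa / 4.67×10⁻³ Pa/m = 85601 m ≈ 85.6 km

85.6 km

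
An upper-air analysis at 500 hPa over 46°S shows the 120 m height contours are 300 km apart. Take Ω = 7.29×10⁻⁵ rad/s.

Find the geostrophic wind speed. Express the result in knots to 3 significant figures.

72.7 knots

Coriolis parameter at 46°S:
f = 2Ω sin φ = 2 × 7.29×10⁻⁵ × sin 46° = 1.05×10⁻⁴ s⁻¹
Height gradient: |∂Z/∂n| = 120 m / 300000 m = 4.00×10⁻⁴
On a pressure surface, geostrophic balance gives V_g = (g/f)|∂Z/∂n|:
V_g = 9.81 × 4.00×10⁻⁴ / 1.05×10⁻⁴ = 37.4 m/s
Converting: 37.4 m/s × 1.944 = 72.7 knots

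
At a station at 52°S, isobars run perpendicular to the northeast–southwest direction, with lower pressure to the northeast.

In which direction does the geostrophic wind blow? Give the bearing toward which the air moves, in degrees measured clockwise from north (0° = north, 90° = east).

The pressure-gradient force points toward the northeast (bearing 045°).
Geostrophic balance: in the Southern Hemisphere the Coriolis force deflects motion to the left, so the geostrophic wind blows 90° to the left of the pressure-gradient force (low pressure on the right).
Rotating 045° by 90° counterclockwise gives 315° — the wind blows toward the northwest.

315°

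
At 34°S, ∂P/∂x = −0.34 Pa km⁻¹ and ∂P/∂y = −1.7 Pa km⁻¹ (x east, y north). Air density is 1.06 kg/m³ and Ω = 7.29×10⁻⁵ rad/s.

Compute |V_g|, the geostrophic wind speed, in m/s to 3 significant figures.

20.1 m/s

Coriolis parameter at 34°S:
f = 2Ω sin φ = 2 × 7.29×10⁻⁵ × sin 34° = 8.15×10⁻⁵ s⁻¹
In the Southern Hemisphere f is negative: f = −8.15×10⁻⁵ s⁻¹.
Component geostrophic relations (x east, y north):
u_g = −(1/(fρ)) ∂P/∂y,  v_g = (1/(fρ)) ∂P/∂x
u_g = −(−1.7×10⁻³)/(−8.15×10⁻⁵ × 1.06) = −19.7 m/s;  v_g = (−0.34×10⁻³)/(−8.15×10⁻⁵ × 1.06) = 3.93 m/s
|V_g| = √(u_g² + v_g²) = 20.1 m/s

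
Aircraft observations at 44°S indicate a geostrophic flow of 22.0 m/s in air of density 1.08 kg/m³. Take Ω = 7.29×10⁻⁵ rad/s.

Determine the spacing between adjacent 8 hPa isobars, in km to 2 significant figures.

330 km

Coriolis parameter at 44°S:
f = 2Ω sin φ = 2 × 7.29×10⁻⁵ × sin 44° = 1.01×10⁻⁴ s⁻¹
Geostrophic balance rearranged: |∂P/∂n| = f ρ V_g
|∂P/∂n| = 1.01×10⁻⁴ × 1.08 × 22.0 = 2.41×10⁻³ Pa/m
Isobar spacing: Δn = ΔP/|∂P/∂n| = 800 Pa / 2.41×10⁻³ Pa/m = 332441 m ≈ 330 km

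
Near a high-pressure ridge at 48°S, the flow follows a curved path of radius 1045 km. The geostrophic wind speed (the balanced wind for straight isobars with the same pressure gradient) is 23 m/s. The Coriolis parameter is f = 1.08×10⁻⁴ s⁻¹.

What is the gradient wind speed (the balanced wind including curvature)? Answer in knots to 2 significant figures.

Around a high, pressure-gradient force acts outward with centrifugal, so Coriolis balances both:
fV = (1/ρ)|∂P/∂n| + V²/R  →  V² − fR·V + fR·V_g = 0
With fR = 1.08×10⁻⁴ × 1045×10³ m = 113 m/s:
V = [fR − √((fR)² − 4 fR V_g)]/2 = [113 − √(113² − 4×113×23)]/2 = 32.2 m/s
Supergeostrophic (V > V_g = 23 m/s), as expected around a high.
Converting: 32.2 m/s × 1.944 = 63 knots

63 knots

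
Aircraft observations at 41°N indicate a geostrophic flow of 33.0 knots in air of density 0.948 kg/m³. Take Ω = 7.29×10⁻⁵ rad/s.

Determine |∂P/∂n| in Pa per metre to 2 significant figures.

1.5×10⁻³ Pa/m

Coriolis parameter at 41°N:
f = 2Ω sin φ = 2 × 7.29×10⁻⁵ × sin 41° = 9.57×10⁻⁵ s⁻¹
Wind speed in SI: 33.0 knots = 17.0 m/s
Geostrophic balance rearranged: |∂P/∂n| = f ρ V_g
|∂P/∂n| = 9.57×10⁻⁵ × 0.948 × 17.0 = 1.54×10⁻³ Pa/m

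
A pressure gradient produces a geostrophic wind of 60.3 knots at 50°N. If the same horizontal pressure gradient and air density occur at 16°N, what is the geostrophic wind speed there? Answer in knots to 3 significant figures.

With the same pressure gradient and density, V_g ∝ 1/f ∝ 1/sin φ.
V₂ = V₁ · sin φ₁ / sin φ₂ = 60.3 × sin 50° / sin 16°
V₂ = 60.3 × 0.7660/0.2756 = 168 knots

168 knots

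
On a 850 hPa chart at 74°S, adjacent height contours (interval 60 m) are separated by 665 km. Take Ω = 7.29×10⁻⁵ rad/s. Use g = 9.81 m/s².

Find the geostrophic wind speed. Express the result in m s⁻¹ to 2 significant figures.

Coriolis parameter at 74°S:
f = 2Ω sin φ = 2 × 7.29×10⁻⁵ × sin 74° = 1.40×10⁻⁴ s⁻¹
Height gradient: |∂Z/∂n| = 60 m / 665000 m = 9.02×10⁻⁵
On a pressure surface, geostrophic balance gives V_g = (g/f)|∂Z/∂n|:
V_g = 9.81 × 9.02×10⁻⁵ / 1.40×10⁻⁴ = 6.32 m/s

6.3 m s⁻¹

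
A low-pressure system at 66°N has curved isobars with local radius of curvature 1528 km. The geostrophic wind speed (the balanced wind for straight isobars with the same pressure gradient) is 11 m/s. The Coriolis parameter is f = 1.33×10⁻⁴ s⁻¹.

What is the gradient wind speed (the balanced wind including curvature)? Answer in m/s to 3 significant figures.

10.5 m/s

Around a low, centrifugal force acts outward with Coriolis, so pressure-gradient force balances both:
(1/ρ)|∂P/∂n| = fV + V²/R  →  V² + fR·V − fR·V_g = 0
With fR = 1.33×10⁻⁴ × 1528×10³ m = 203 m/s:
V = [−fR + √((fR)² + 4 fR V_g)]/2 = [−203 + √(203² + 4×203×11)]/2 = 10.5 m/s
Subgeostrophic (V < V_g = 11 m/s), as expected around a low.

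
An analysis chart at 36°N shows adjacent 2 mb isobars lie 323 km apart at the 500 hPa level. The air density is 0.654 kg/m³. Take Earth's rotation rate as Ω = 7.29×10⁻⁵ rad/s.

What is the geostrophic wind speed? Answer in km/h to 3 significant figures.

39.8 km/h

Coriolis parameter at 36°N:
f = 2Ω sin φ = 2 × 7.29×10⁻⁵ × sin 36° = 8.57×10⁻⁵ s⁻¹
Pressure gradient: |∂P/∂n| = 200 Pa / 323000 m = 6.19×10⁻⁴ Pa/m
Geostrophic balance (pressure-gradient force = Coriolis force):
V_g = (1/(fρ)) |∂P/∂n| = 6.19×10⁻⁴ / (8.57×10⁻⁵ × 0.654) = 11.0 m/s
Converting: 11.0 m/s × 3.6 = 39.8 km/h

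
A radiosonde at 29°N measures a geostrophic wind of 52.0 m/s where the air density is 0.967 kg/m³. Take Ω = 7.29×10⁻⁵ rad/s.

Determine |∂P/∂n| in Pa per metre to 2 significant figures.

Coriolis parameter at 29°N:
f = 2Ω sin φ = 2 × 7.29×10⁻⁵ × sin 29° = 7.07×10⁻⁵ s⁻¹
Geostrophic balance rearranged: |∂P/∂n| = f ρ V_g
|∂P/∂n| = 7.07×10⁻⁵ × 0.967 × 52.0 = 3.55×10⁻³ Pa/m

3.6×10⁻³ Pa/m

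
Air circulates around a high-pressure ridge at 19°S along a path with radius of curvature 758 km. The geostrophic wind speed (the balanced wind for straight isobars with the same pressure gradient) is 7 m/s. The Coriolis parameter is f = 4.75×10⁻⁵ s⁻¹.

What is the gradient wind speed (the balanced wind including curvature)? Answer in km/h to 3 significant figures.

34.3 km/h

Around a high, pressure-gradient force acts outward with centrifugal, so Coriolis balances both:
fV = (1/ρ)|∂P/∂n| + V²/R  →  V² − fR·V + fR·V_g = 0
With fR = 4.75×10⁻⁵ × 758×10³ m = 36.0 m/s:
V = [fR − √((fR)² − 4 fR V_g)]/2 = [36.0 − √(36.0² − 4×36.0×7)]/2 = 9.51 m/s
Supergeostrophic (V > V_g = 7 m/s), as expected around a high.
Converting: 9.51 m/s × 3.6 = 34.3 km/h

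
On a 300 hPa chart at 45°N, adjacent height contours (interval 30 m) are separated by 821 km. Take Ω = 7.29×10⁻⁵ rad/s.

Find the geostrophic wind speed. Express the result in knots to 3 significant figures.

6.76 knots

Coriolis parameter at 45°N:
f = 2Ω sin φ = 2 × 7.29×10⁻⁵ × sin 45° = 1.03×10⁻⁴ s⁻¹
Height gradient: |∂Z/∂n| = 30 m / 821000 m = 3.65×10⁻⁵
On a pressure surface, geostrophic balance gives V_g = (g/f)|∂Z/∂n|:
V_g = 9.81 × 3.65×10⁻⁵ / 1.03×10⁻⁴ = 3.48 m/s
Converting: 3.48 m/s × 1.944 = 6.76 knots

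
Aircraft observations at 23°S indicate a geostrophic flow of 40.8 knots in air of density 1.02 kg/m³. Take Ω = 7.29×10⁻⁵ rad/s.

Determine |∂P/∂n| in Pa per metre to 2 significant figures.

Coriolis parameter at 23°S:
f = 2Ω sin φ = 2 × 7.29×10⁻⁵ × sin 23° = 5.70×10⁻⁵ s⁻¹
Wind speed in SI: 40.8 knots = 21.0 m/s
Geostrophic balance rearranged: |∂P/∂n| = f ρ V_g
|∂P/∂n| = 5.70×10⁻⁵ × 1.02 × 21.0 = 1.22×10⁻³ Pa/m

1.2×10⁻³ Pa/m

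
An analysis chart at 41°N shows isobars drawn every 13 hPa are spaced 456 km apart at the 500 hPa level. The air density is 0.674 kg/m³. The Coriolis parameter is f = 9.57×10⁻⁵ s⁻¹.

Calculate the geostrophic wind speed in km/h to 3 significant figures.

Pressure gradient: |∂P/∂n| = 1300 Pa / 456000 m = 2.85×10⁻³ Pa/m
Geostrophic balance (pressure-gradient force = Coriolis force):
V_g = (1/(fρ)) |∂P/∂n| = 2.85×10⁻³ / (9.57×10⁻⁵ × 0.674) = 44.2 m/s
Converting: 44.2 m/s × 3.6 = 159 km/h

159 km/h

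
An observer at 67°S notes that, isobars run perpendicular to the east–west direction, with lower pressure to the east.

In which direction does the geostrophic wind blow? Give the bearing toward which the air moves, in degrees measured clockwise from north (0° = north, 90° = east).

000°

The pressure-gradient force points toward the east (bearing 090°).
Geostrophic balance: in the Southern Hemisphere the Coriolis force deflects motion to the left, so the geostrophic wind blows 90° to the left of the pressure-gradient force (low pressure on the right).
Rotating 090° by 90° counterclockwise gives 000° — the wind blows toward the north.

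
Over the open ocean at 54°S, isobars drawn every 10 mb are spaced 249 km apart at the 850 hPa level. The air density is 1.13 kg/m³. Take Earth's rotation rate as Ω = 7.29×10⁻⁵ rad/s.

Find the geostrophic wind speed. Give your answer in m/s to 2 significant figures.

30 m/s

Coriolis parameter at 54°S:
f = 2Ω sin φ = 2 × 7.29×10⁻⁵ × sin 54° = 1.18×10⁻⁴ s⁻¹
Pressure gradient: |∂P/∂n| = 1000 Pa / 249000 m = 4.02×10⁻³ Pa/m
Geostrophic balance (pressure-gradient force = Coriolis force):
V_g = (1/(fρ)) |∂P/∂n| = 4.02×10⁻³ / (1.18×10⁻⁴ × 1.13) = 30.1 m/s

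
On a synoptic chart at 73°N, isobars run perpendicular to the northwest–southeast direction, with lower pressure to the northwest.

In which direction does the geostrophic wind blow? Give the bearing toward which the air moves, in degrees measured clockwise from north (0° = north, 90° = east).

The pressure-gradient force points toward the northwest (bearing 315°).
Geostrophic balance: in the Northern Hemisphere the Coriolis force deflects motion to the right, so the geostrophic wind blows 90° to the right of the pressure-gradient force (low pressure on the left).
Rotating 315° by 90° clockwise gives 045° — the wind blows toward the northeast.

045°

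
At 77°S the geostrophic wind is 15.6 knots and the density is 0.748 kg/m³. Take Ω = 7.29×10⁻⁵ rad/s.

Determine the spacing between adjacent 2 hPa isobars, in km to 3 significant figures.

Coriolis parameter at 77°S:
f = 2Ω sin φ = 2 × 7.29×10⁻⁵ × sin 77° = 1.42×10⁻⁴ s⁻¹
Wind speed in SI: 15.6 knots = 8.03 m/s
Geostrophic balance rearranged: |∂P/∂n| = f ρ V_g
|∂P/∂n| = 1.42×10⁻⁴ × 0.748 × 8.03 = 8.53×10⁻⁴ Pa/m
Isobar spacing: Δn = ΔP/|∂P/∂n| = 200 Pa / 8.53×10⁻⁴ Pa/m = 234522 m ≈ 235 km

235 km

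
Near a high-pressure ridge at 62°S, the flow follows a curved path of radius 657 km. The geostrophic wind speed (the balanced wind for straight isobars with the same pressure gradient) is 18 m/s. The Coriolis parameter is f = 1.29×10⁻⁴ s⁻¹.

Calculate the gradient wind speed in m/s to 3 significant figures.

25.9 m/s

Around a high, pressure-gradient force acts outward with centrifugal, so Coriolis balances both:
fV = (1/ρ)|∂P/∂n| + V²/R  →  V² − fR·V + fR·V_g = 0
With fR = 1.29×10⁻⁴ × 657×10³ m = 84.8 m/s:
V = [fR − √((fR)² − 4 fR V_g)]/2 = [84.8 − √(84.8² − 4×84.8×18)]/2 = 25.9 m/s
Supergeostrophic (V > V_g = 18 m/s), as expected around a high.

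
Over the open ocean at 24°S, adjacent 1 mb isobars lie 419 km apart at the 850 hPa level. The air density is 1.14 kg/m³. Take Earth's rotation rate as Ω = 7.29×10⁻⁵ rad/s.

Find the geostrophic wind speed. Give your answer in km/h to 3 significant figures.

Coriolis parameter at 24°S:
f = 2Ω sin φ = 2 × 7.29×10⁻⁵ × sin 24° = 5.93×10⁻⁵ s⁻¹
Pressure gradient: |∂P/∂n| = 100 Pa / 419000 m = 2.39×10⁻⁴ Pa/m
Geostrophic balance (pressure-gradient force = Coriolis force):
V_g = (1/(fρ)) |∂P/∂n| = 2.39×10⁻⁴ / (5.93×10⁻⁵ × 1.14) = 3.53 m/s
Converting: 3.53 m/s × 3.6 = 12.7 km/h

12.7 km/h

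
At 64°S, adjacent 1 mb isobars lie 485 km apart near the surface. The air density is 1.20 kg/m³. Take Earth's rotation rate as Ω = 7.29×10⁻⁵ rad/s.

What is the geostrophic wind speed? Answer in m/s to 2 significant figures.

1.3 m/s

Coriolis parameter at 64°S:
f = 2Ω sin φ = 2 × 7.29×10⁻⁵ × sin 64° = 1.31×10⁻⁴ s⁻¹
Pressure gradient: |∂P/∂n| = 100 Pa / 485000 m = 2.06×10⁻⁴ Pa/m
Geostrophic balance (pressure-gradient force = Coriolis force):
V_g = (1/(fρ)) |∂P/∂n| = 2.06×10⁻⁴ / (1.31×10⁻⁴ × 1.20) = 1.31 m/s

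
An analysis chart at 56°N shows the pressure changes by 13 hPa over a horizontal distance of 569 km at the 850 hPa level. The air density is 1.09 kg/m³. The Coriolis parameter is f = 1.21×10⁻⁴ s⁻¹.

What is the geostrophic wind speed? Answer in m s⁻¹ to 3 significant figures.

Pressure gradient: |∂P/∂n| = 1300 Pa / 569000 m = 2.28×10⁻³ Pa/m
Geostrophic balance (pressure-gradient force = Coriolis force):
V_g = (1/(fρ)) |∂P/∂n| = 2.28×10⁻³ / (1.21×10⁻⁴ × 1.09) = 17.3 m/s

17.3 m s⁻¹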